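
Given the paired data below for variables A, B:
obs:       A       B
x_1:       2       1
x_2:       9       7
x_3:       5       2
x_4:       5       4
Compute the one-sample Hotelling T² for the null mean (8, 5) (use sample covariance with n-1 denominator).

Step 1 — sample mean vector:
  mean(A) = (2 + 9 + 5 + 5) / 4 = 21/4 = 5.25
  mean(B) = (1 + 7 + 2 + 4) / 4 = 14/4 = 3.5
  x̄ = (5.25, 3.5),  deviation x̄ - mu_0 = (5.25, 3.5) - (8, 5) = (-2.75, -1.5).

Step 2 — sample covariance matrix, S[i,j] = (1/(n-1)) · Σ_k (x_{k,i} - mean_i) · (x_{k,j} - mean_j), divisor n-1 = 3:
  S[A,A] = ((-3.25)·(-3.25) + (3.75)·(3.75) + (-0.25)·(-0.25) + (-0.25)·(-0.25)) / 3 = 24.75/3 = 8.25
  S[A,B] = ((-3.25)·(-2.5) + (3.75)·(3.5) + (-0.25)·(-1.5) + (-0.25)·(0.5)) / 3 = 21.5/3 = 7.1667
  S[B,B] = ((-2.5)·(-2.5) + (3.5)·(3.5) + (-1.5)·(-1.5) + (0.5)·(0.5)) / 3 = 21/3 = 7
  S = [[8.25, 7.1667],
 [7.1667, 7]].

Step 3 — invert S. det(S) = 8.25·7 - (7.1667)² = 6.3889.
  S^{-1} = (1/det) · [[d, -b], [-b, a]] = [[1.0957, -1.1217],
 [-1.1217, 1.2913]].

Step 4 — quadratic form (x̄ - mu_0)^T · S^{-1} · (x̄ - mu_0):
  S^{-1} · (x̄ - mu_0) = (-1.3304, 1.1478),
  (x̄ - mu_0)^T · [...] = (-2.75)·(-1.3304) + (-1.5)·(1.1478) = 1.937.

Step 5 — scale by n: T² = 4 · 1.937 = 7.7478.

T² ≈ 7.7478


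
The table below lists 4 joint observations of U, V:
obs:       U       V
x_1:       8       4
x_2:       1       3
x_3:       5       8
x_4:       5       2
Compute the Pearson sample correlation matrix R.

Step 1 — column means:
  mean(U) = (8 + 1 + 5 + 5) / 4 = 19/4 = 4.75
  mean(V) = (4 + 3 + 8 + 2) / 4 = 17/4 = 4.25

Step 2 — sample variances and covariances s[i,j] = (1/(n-1)) · Σ_k (x_{k,i} - mean_i) · (x_{k,j} - mean_j), with n-1 = 3:
  s[U,U] = ((3.25)·(3.25) + (-3.75)·(-3.75) + (0.25)·(0.25) + (0.25)·(0.25)) / 3 = 24.75/3 = 8.25
  s[U,V] = ((3.25)·(-0.25) + (-3.75)·(-1.25) + (0.25)·(3.75) + (0.25)·(-2.25)) / 3 = 4.25/3 = 1.4167
  s[V,V] = ((-0.25)·(-0.25) + (-1.25)·(-1.25) + (3.75)·(3.75) + (-2.25)·(-2.25)) / 3 = 20.75/3 = 6.9167
  Sample standard deviations s_i = √(s[i,i]):
  s(U) = √(8.25) = 2.8723
  s(V) = √(6.9167) = 2.63

Step 3 — r_{ij} = s_{ij} / (s_i · s_j):
  r[U,U] = 1 (diagonal).
  r[U,V] = 1.4167 / (2.8723 · 2.63) = 1.4167 / 7.554 = 0.1875
  r[V,V] = 1 (diagonal).

R is symmetric with unit diagonal. Assembling:

R = [[1, 0.1875],
 [0.1875, 1]]


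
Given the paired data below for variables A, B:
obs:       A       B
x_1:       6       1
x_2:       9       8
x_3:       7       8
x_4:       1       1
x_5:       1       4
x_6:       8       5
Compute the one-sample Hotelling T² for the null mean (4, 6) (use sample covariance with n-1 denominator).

Step 1 — sample mean vector:
  mean(A) = (6 + 9 + 7 + 1 + 1 + 8) / 6 = 32/6 = 5.3333
  mean(B) = (1 + 8 + 8 + 1 + 4 + 5) / 6 = 27/6 = 4.5
  x̄ = (5.3333, 4.5),  deviation x̄ - mu_0 = (5.3333, 4.5) - (4, 6) = (1.3333, -1.5).

Step 2 — sample covariance matrix, S[i,j] = (1/(n-1)) · Σ_k (x_{k,i} - mean_i) · (x_{k,j} - mean_j), divisor n-1 = 5:
  S[A,A] = ((0.6667)·(0.6667) + (3.6667)·(3.6667) + (1.6667)·(1.6667) + (-4.3333)·(-4.3333) + (-4.3333)·(-4.3333) + (2.6667)·(2.6667)) / 5 = 61.3333/5 = 12.2667
  S[A,B] = ((0.6667)·(-3.5) + (3.6667)·(3.5) + (1.6667)·(3.5) + (-4.3333)·(-3.5) + (-4.3333)·(-0.5) + (2.6667)·(0.5)) / 5 = 35/5 = 7
  S[B,B] = ((-3.5)·(-3.5) + (3.5)·(3.5) + (3.5)·(3.5) + (-3.5)·(-3.5) + (-0.5)·(-0.5) + (0.5)·(0.5)) / 5 = 49.5/5 = 9.9
  S = [[12.2667, 7],
 [7, 9.9]].

Step 3 — invert S. det(S) = 12.2667·9.9 - (7)² = 72.44.
  S^{-1} = (1/det) · [[d, -b], [-b, a]] = [[0.1367, -0.0966],
 [-0.0966, 0.1693]].

Step 4 — quadratic form (x̄ - mu_0)^T · S^{-1} · (x̄ - mu_0):
  S^{-1} · (x̄ - mu_0) = (0.3272, -0.3828),
  (x̄ - mu_0)^T · [...] = (1.3333)·(0.3272) + (-1.5)·(-0.3828) = 1.0105.

Step 5 — scale by n: T² = 6 · 1.0105 = 6.0629.

T² ≈ 6.0629


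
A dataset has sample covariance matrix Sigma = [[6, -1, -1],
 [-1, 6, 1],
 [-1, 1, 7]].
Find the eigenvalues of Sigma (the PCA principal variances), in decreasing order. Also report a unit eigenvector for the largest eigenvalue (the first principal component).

Step 1 — characteristic polynomial p(λ) = det(λI - Sigma) = λ³ - tr·λ² + c_1·λ - det, where tr = trace, c_1 = sum of the principal 2×2 minors, det = det(Sigma):
  tr = 6 + 6 + 7 = 19,
  c_1 = (6·6 - (-1)²) + (6·7 - (-1)²) + (6·7 - (1)²) = 35 + 41 + 41 = 117,
  det = 6·(6·7 - (1)²) - (-1)·((-1)·7 - (1)·(-1)) + (-1)·((-1)·(1) - 6·(-1)) = 6·(41) - (-1)·(-6) + (-1)·(5) = 235.
  So p(λ) = λ³ - 19λ² + 117λ - 235.
Step 2 — look for an integer root (rational root theorem: any rational root is an integer divisor of 235). Testing λ = 5:
  p(5) = 125 - 475 + 585 - 235 = 0  ✓
  Dividing out (λ - 5): p(λ) = (λ - 5)(λ² - 14λ + 47).
Step 3 — remaining eigenvalues from the quadratic λ² - 14λ + 47 = 0:
  Δ = 14² - 4·47 = 196 - 188 = 8,  λ = (14 ± √8)/2 = (14 ± 2.8284)/2 ≈ 8.4142 or 5.5858.
  Sorted: λ_1 = 8.4142,  λ_2 = 5.5858,  λ_3 = 5  (check: sum = 19 = tr ✓).

Step 4 — unit eigenvector for λ_1 ≈ 8.4142: v spans the null space of (Sigma - λ_1 I), whose rows are
  r_1 = (-2.4142, -1, -1),  r_2 = (-1, -2.4142, 1),  r_3 = (-1, 1, -1.4142).
  v is orthogonal to every row, so take v ∝ r_1 × r_2 = ((-1)·(1) - (-1)·(-2.4142), (-1)·(-1) - (-2.4142)·(1), (-2.4142)·(-2.4142) - (-1)·(-1)) ≈ (-3.4142, 3.4142, 4.8284).
  Rescale (multiply by -1 so the first nonzero entry is positive): u = (3.4142, -3.4142, -4.8284).
  ||u|| = √((3.4142)² + (-3.4142)² + (-4.8284)²) = √(46.6274) ≈ 6.8284,  v_1 = u/||u|| ≈ (0.5, -0.5, -0.7071) (||v_1|| = 1).

λ_1 = 8.4142,  λ_2 = 5.5858,  λ_3 = 5;  v_1 ≈ (0.5, -0.5, -0.7071)


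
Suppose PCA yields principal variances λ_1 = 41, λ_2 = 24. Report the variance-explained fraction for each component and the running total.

Step 1 — total variance = trace(Sigma) = Σ λ_i = 41 + 24 = 65.

Step 2 — fraction explained by component i = λ_i / Σ λ:
  PC1: 41/65 = 0.6308
  PC2: 24/65 = 0.3692

Step 3 — cumulative fraction after k components = (λ_1 + ... + λ_k) / Σ λ:
  k = 1: 41/65 = 0.6308
  k = 2: (41 + 24)/65 = 65/65 = 1

Summary (fraction, with percent):

explained: PC1 0.6308 (63.08%), PC2 0.3692 (36.92%);  cumulative: 0.6308, 1


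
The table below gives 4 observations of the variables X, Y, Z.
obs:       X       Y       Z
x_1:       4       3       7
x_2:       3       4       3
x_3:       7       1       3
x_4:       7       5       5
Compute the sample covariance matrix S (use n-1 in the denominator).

Step 1 — column means:
  mean(X) = (4 + 3 + 7 + 7) / 4 = 21/4 = 5.25
  mean(Y) = (3 + 4 + 1 + 5) / 4 = 13/4 = 3.25
  mean(Z) = (7 + 3 + 3 + 5) / 4 = 18/4 = 4.5

Step 2 — sample covariance S[i,j] = (1/(n-1)) · Σ_k (x_{k,i} - mean_i) · (x_{k,j} - mean_j), with n-1 = 3.
  S[X,X] = ((-1.25)·(-1.25) + (-2.25)·(-2.25) + (1.75)·(1.75) + (1.75)·(1.75)) / 3 = 12.75/3 = 4.25
  S[X,Y] = ((-1.25)·(-0.25) + (-2.25)·(0.75) + (1.75)·(-2.25) + (1.75)·(1.75)) / 3 = -2.25/3 = -0.75
  S[X,Z] = ((-1.25)·(2.5) + (-2.25)·(-1.5) + (1.75)·(-1.5) + (1.75)·(0.5)) / 3 = -1.5/3 = -0.5
  S[Y,Y] = ((-0.25)·(-0.25) + (0.75)·(0.75) + (-2.25)·(-2.25) + (1.75)·(1.75)) / 3 = 8.75/3 = 2.9167
  S[Y,Z] = ((-0.25)·(2.5) + (0.75)·(-1.5) + (-2.25)·(-1.5) + (1.75)·(0.5)) / 3 = 2.5/3 = 0.8333
  S[Z,Z] = ((2.5)·(2.5) + (-1.5)·(-1.5) + (-1.5)·(-1.5) + (0.5)·(0.5)) / 3 = 11/3 = 3.6667

S is symmetric (S[j,i] = S[i,j]). Assembling:

S = [[4.25, -0.75, -0.5],
 [-0.75, 2.9167, 0.8333],
 [-0.5, 0.8333, 3.6667]]


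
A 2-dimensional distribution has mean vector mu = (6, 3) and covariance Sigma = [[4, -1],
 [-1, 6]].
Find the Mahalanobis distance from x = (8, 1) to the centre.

Step 1 — centre the observation: (x - mu) = (2, -2).

Step 2 — invert Sigma. det(Sigma) = 4·6 - (-1)² = 23.
  Sigma^{-1} = (1/det) · [[d, -b], [-b, a]] = [[0.2609, 0.0435],
 [0.0435, 0.1739]].

Step 3 — form the quadratic (x - mu)^T · Sigma^{-1} · (x - mu):
  Sigma^{-1} · (x - mu) = (0.4348, -0.2609).
  (x - mu)^T · [Sigma^{-1} · (x - mu)] = (2)·(0.4348) + (-2)·(-0.2609) = 1.3913.

Step 4 — take square root: d = √(1.3913) ≈ 1.1795.

d(x, mu) = √(1.3913) ≈ 1.1795


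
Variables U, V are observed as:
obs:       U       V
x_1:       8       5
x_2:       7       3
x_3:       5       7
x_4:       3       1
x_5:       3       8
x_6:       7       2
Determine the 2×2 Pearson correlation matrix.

Step 1 — column means:
  mean(U) = (8 + 7 + 5 + 3 + 3 + 7) / 6 = 33/6 = 5.5
  mean(V) = (5 + 3 + 7 + 1 + 8 + 2) / 6 = 26/6 = 4.3333

Step 2 — sample variances and covariances s[i,j] = (1/(n-1)) · Σ_k (x_{k,i} - mean_i) · (x_{k,j} - mean_j), with n-1 = 5:
  s[U,U] = ((2.5)·(2.5) + (1.5)·(1.5) + (-0.5)·(-0.5) + (-2.5)·(-2.5) + (-2.5)·(-2.5) + (1.5)·(1.5)) / 5 = 23.5/5 = 4.7
  s[U,V] = ((2.5)·(0.6667) + (1.5)·(-1.3333) + (-0.5)·(2.6667) + (-2.5)·(-3.3333) + (-2.5)·(3.6667) + (1.5)·(-2.3333)) / 5 = -6/5 = -1.2
  s[V,V] = ((0.6667)·(0.6667) + (-1.3333)·(-1.3333) + (2.6667)·(2.6667) + (-3.3333)·(-3.3333) + (3.6667)·(3.6667) + (-2.3333)·(-2.3333)) / 5 = 39.3333/5 = 7.8667
  Sample standard deviations s_i = √(s[i,i]):
  s(U) = √(4.7) = 2.1679
  s(V) = √(7.8667) = 2.8048

Step 3 — r_{ij} = s_{ij} / (s_i · s_j):
  r[U,U] = 1 (diagonal).
  r[U,V] = -1.2 / (2.1679 · 2.8048) = -1.2 / 6.0806 = -0.1973
  r[V,V] = 1 (diagonal).

R is symmetric with unit diagonal. Assembling:

R = [[1, -0.1973],
 [-0.1973, 1]]


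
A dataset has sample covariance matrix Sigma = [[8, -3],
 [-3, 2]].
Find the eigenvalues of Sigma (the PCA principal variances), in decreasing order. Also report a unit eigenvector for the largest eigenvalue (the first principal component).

Step 1 — characteristic polynomial of 2×2 Sigma:
  det(Sigma - λI) = λ² - trace · λ + det = 0.
  trace = 8 + 2 = 10, det = 8·2 - (-3)² = 7.
Step 2 — discriminant:
  Δ = trace² - 4·det = 100 - 28 = 72.
Step 3 — eigenvalues:
  λ = (trace ± √Δ)/2 = (10 ± 8.4853)/2,
  λ_1 = 9.2426,  λ_2 = 0.7574.

Step 4 — unit eigenvector for λ_1: solve (Sigma - λ_1 I)v = 0. First row:
  (8 - 9.2426)·v_x + (-3)·v_y = 0, i.e. (-1.2426)·v_x + (-3)·v_y = 0,
  so v ∝ (b, λ_1 - a) = (-3, 1.2426); multiply by -1 so the first entry is positive: u = (3, -1.2426).
  ||u|| = √((3)² + (-1.2426)²) = √(10.5442) ≈ 3.2472,
  v_1 = u/||u|| ≈ (0.9239, -0.3827) (||v_1|| = 1).

λ_1 = 9.2426,  λ_2 = 0.7574;  v_1 ≈ (0.9239, -0.3827)


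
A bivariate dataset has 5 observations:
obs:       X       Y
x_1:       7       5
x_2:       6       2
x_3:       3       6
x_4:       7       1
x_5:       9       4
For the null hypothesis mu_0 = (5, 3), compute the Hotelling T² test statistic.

Step 1 — sample mean vector:
  mean(X) = (7 + 6 + 3 + 7 + 9) / 5 = 32/5 = 6.4
  mean(Y) = (5 + 2 + 6 + 1 + 4) / 5 = 18/5 = 3.6
  x̄ = (6.4, 3.6),  deviation x̄ - mu_0 = (6.4, 3.6) - (5, 3) = (1.4, 0.6).

Step 2 — sample covariance matrix, S[i,j] = (1/(n-1)) · Σ_k (x_{k,i} - mean_i) · (x_{k,j} - mean_j), divisor n-1 = 4:
  S[X,X] = ((0.6)·(0.6) + (-0.4)·(-0.4) + (-3.4)·(-3.4) + (0.6)·(0.6) + (2.6)·(2.6)) / 4 = 19.2/4 = 4.8
  S[X,Y] = ((0.6)·(1.4) + (-0.4)·(-1.6) + (-3.4)·(2.4) + (0.6)·(-2.6) + (2.6)·(0.4)) / 4 = -7.2/4 = -1.8
  S[Y,Y] = ((1.4)·(1.4) + (-1.6)·(-1.6) + (2.4)·(2.4) + (-2.6)·(-2.6) + (0.4)·(0.4)) / 4 = 17.2/4 = 4.3
  S = [[4.8, -1.8],
 [-1.8, 4.3]].

Step 3 — invert S. det(S) = 4.8·4.3 - (-1.8)² = 17.4.
  S^{-1} = (1/det) · [[d, -b], [-b, a]] = [[0.2471, 0.1034],
 [0.1034, 0.2759]].

Step 4 — quadratic form (x̄ - mu_0)^T · S^{-1} · (x̄ - mu_0):
  S^{-1} · (x̄ - mu_0) = (0.408, 0.3103),
  (x̄ - mu_0)^T · [...] = (1.4)·(0.408) + (0.6)·(0.3103) = 0.7575.

Step 5 — scale by n: T² = 5 · 0.7575 = 3.7874.

T² ≈ 3.7874


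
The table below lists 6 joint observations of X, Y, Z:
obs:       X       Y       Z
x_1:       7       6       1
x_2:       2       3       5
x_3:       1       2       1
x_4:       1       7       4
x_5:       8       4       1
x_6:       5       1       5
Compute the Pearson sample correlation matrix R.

Step 1 — column means:
  mean(X) = (7 + 2 + 1 + 1 + 8 + 5) / 6 = 24/6 = 4
  mean(Y) = (6 + 3 + 2 + 7 + 4 + 1) / 6 = 23/6 = 3.8333
  mean(Z) = (1 + 5 + 1 + 4 + 1 + 5) / 6 = 17/6 = 2.8333

Step 2 — sample variances and covariances s[i,j] = (1/(n-1)) · Σ_k (x_{k,i} - mean_i) · (x_{k,j} - mean_j), with n-1 = 5:
  s[X,X] = ((3)·(3) + (-2)·(-2) + (-3)·(-3) + (-3)·(-3) + (4)·(4) + (1)·(1)) / 5 = 48/5 = 9.6
  s[X,Y] = ((3)·(2.1667) + (-2)·(-0.8333) + (-3)·(-1.8333) + (-3)·(3.1667) + (4)·(0.1667) + (1)·(-2.8333)) / 5 = 2/5 = 0.4
  s[X,Z] = ((3)·(-1.8333) + (-2)·(2.1667) + (-3)·(-1.8333) + (-3)·(1.1667) + (4)·(-1.8333) + (1)·(2.1667)) / 5 = -13/5 = -2.6
  s[Y,Y] = ((2.1667)·(2.1667) + (-0.8333)·(-0.8333) + (-1.8333)·(-1.8333) + (3.1667)·(3.1667) + (0.1667)·(0.1667) + (-2.8333)·(-2.8333)) / 5 = 26.8333/5 = 5.3667
  s[Y,Z] = ((2.1667)·(-1.8333) + (-0.8333)·(2.1667) + (-1.8333)·(-1.8333) + (3.1667)·(1.1667) + (0.1667)·(-1.8333) + (-2.8333)·(2.1667)) / 5 = -5.1667/5 = -1.0333
  s[Z,Z] = ((-1.8333)·(-1.8333) + (2.1667)·(2.1667) + (-1.8333)·(-1.8333) + (1.1667)·(1.1667) + (-1.8333)·(-1.8333) + (2.1667)·(2.1667)) / 5 = 20.8333/5 = 4.1667
  Sample standard deviations s_i = √(s[i,i]):
  s(X) = √(9.6) = 3.0984
  s(Y) = √(5.3667) = 2.3166
  s(Z) = √(4.1667) = 2.0412

Step 3 — r_{ij} = s_{ij} / (s_i · s_j):
  r[X,X] = 1 (diagonal).
  r[X,Y] = 0.4 / (3.0984 · 2.3166) = 0.4 / 7.1777 = 0.0557
  r[X,Z] = -2.6 / (3.0984 · 2.0412) = -2.6 / 6.3246 = -0.4111
  r[Y,Y] = 1 (diagonal).
  r[Y,Z] = -1.0333 / (2.3166 · 2.0412) = -1.0333 / 4.7288 = -0.2185
  r[Z,Z] = 1 (diagonal).

R is symmetric with unit diagonal. Assembling:

R = [[1, 0.0557, -0.4111],
 [0.0557, 1, -0.2185],
 [-0.4111, -0.2185, 1]]


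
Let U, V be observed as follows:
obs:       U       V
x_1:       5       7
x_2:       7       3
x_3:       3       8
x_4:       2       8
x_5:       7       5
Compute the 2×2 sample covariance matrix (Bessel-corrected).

Step 1 — column means:
  mean(U) = (5 + 7 + 3 + 2 + 7) / 5 = 24/5 = 4.8
  mean(V) = (7 + 3 + 8 + 8 + 5) / 5 = 31/5 = 6.2

Step 2 — sample covariance S[i,j] = (1/(n-1)) · Σ_k (x_{k,i} - mean_i) · (x_{k,j} - mean_j), with n-1 = 4.
  S[U,U] = ((0.2)·(0.2) + (2.2)·(2.2) + (-1.8)·(-1.8) + (-2.8)·(-2.8) + (2.2)·(2.2)) / 4 = 20.8/4 = 5.2
  S[U,V] = ((0.2)·(0.8) + (2.2)·(-3.2) + (-1.8)·(1.8) + (-2.8)·(1.8) + (2.2)·(-1.2)) / 4 = -17.8/4 = -4.45
  S[V,V] = ((0.8)·(0.8) + (-3.2)·(-3.2) + (1.8)·(1.8) + (1.8)·(1.8) + (-1.2)·(-1.2)) / 4 = 18.8/4 = 4.7

S is symmetric (S[j,i] = S[i,j]). Assembling:

S = [[5.2, -4.45],
 [-4.45, 4.7]]


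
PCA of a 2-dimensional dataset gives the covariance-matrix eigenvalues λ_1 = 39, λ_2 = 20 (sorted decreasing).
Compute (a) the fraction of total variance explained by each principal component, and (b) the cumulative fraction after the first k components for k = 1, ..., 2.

Step 1 — total variance = trace(Sigma) = Σ λ_i = 39 + 20 = 59.

Step 2 — fraction explained by component i = λ_i / Σ λ:
  PC1: 39/59 = 0.661
  PC2: 20/59 = 0.339

Step 3 — cumulative fraction after k components = (λ_1 + ... + λ_k) / Σ λ:
  k = 1: 39/59 = 0.661
  k = 2: (39 + 20)/59 = 59/59 = 1

Summary (fraction, with percent):

explained: PC1 0.661 (66.1%), PC2 0.339 (33.9%);  cumulative: 0.661, 1


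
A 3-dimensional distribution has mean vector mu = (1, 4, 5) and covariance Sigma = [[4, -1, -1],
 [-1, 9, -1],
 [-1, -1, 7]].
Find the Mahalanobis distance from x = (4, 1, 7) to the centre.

Step 1 — centre the observation: (x - mu) = (3, -3, 2).

Step 2 — invert Sigma (cofactor / det for 3×3, or solve directly):
  Sigma^{-1} = [[0.2696, 0.0348, 0.0435],
 [0.0348, 0.1174, 0.0217],
 [0.0435, 0.0217, 0.1522]].

Step 3 — form the quadratic (x - mu)^T · Sigma^{-1} · (x - mu):
  Sigma^{-1} · (x - mu) = (0.7913, -0.2043, 0.3696).
  (x - mu)^T · [Sigma^{-1} · (x - mu)] = (3)·(0.7913) + (-3)·(-0.2043) + (2)·(0.3696) = 3.7261.

Step 4 — take square root: d = √(3.7261) ≈ 1.9303.

d(x, mu) = √(3.7261) ≈ 1.9303


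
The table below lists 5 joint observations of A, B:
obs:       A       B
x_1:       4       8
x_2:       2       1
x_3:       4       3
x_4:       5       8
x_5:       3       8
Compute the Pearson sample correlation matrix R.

Step 1 — column means:
  mean(A) = (4 + 2 + 4 + 5 + 3) / 5 = 18/5 = 3.6
  mean(B) = (8 + 1 + 3 + 8 + 8) / 5 = 28/5 = 5.6

Step 2 — sample variances and covariances s[i,j] = (1/(n-1)) · Σ_k (x_{k,i} - mean_i) · (x_{k,j} - mean_j), with n-1 = 4:
  s[A,A] = ((0.4)·(0.4) + (-1.6)·(-1.6) + (0.4)·(0.4) + (1.4)·(1.4) + (-0.6)·(-0.6)) / 4 = 5.2/4 = 1.3
  s[A,B] = ((0.4)·(2.4) + (-1.6)·(-4.6) + (0.4)·(-2.6) + (1.4)·(2.4) + (-0.6)·(2.4)) / 4 = 9.2/4 = 2.3
  s[B,B] = ((2.4)·(2.4) + (-4.6)·(-4.6) + (-2.6)·(-2.6) + (2.4)·(2.4) + (2.4)·(2.4)) / 4 = 45.2/4 = 11.3
  Sample standard deviations s_i = √(s[i,i]):
  s(A) = √(1.3) = 1.1402
  s(B) = √(11.3) = 3.3615

Step 3 — r_{ij} = s_{ij} / (s_i · s_j):
  r[A,A] = 1 (diagonal).
  r[A,B] = 2.3 / (1.1402 · 3.3615) = 2.3 / 3.8328 = 0.6001
  r[B,B] = 1 (diagonal).

R is symmetric with unit diagonal. Assembling:

R = [[1, 0.6001],
 [0.6001, 1]]


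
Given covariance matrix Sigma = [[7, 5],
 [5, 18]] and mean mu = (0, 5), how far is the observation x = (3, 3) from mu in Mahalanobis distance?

Step 1 — centre the observation: (x - mu) = (3, -2).

Step 2 — invert Sigma. det(Sigma) = 7·18 - (5)² = 101.
  Sigma^{-1} = (1/det) · [[d, -b], [-b, a]] = [[0.1782, -0.0495],
 [-0.0495, 0.0693]].

Step 3 — form the quadratic (x - mu)^T · Sigma^{-1} · (x - mu):
  Sigma^{-1} · (x - mu) = (0.6337, -0.2871).
  (x - mu)^T · [Sigma^{-1} · (x - mu)] = (3)·(0.6337) + (-2)·(-0.2871) = 2.4752.

Step 4 — take square root: d = √(2.4752) ≈ 1.5733.

d(x, mu) = √(2.4752) ≈ 1.5733


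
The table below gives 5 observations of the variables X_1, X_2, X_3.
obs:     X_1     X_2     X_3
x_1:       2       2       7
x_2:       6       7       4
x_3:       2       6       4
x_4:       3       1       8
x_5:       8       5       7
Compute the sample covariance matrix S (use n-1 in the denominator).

Step 1 — column means:
  mean(X_1) = (2 + 6 + 2 + 3 + 8) / 5 = 21/5 = 4.2
  mean(X_2) = (2 + 7 + 6 + 1 + 5) / 5 = 21/5 = 4.2
  mean(X_3) = (7 + 4 + 4 + 8 + 7) / 5 = 30/5 = 6

Step 2 — sample covariance S[i,j] = (1/(n-1)) · Σ_k (x_{k,i} - mean_i) · (x_{k,j} - mean_j), with n-1 = 4.
  S[X_1,X_1] = ((-2.2)·(-2.2) + (1.8)·(1.8) + (-2.2)·(-2.2) + (-1.2)·(-1.2) + (3.8)·(3.8)) / 4 = 28.8/4 = 7.2
  S[X_1,X_2] = ((-2.2)·(-2.2) + (1.8)·(2.8) + (-2.2)·(1.8) + (-1.2)·(-3.2) + (3.8)·(0.8)) / 4 = 12.8/4 = 3.2
  S[X_1,X_3] = ((-2.2)·(1) + (1.8)·(-2) + (-2.2)·(-2) + (-1.2)·(2) + (3.8)·(1)) / 4 = 0/4 = 0
  S[X_2,X_2] = ((-2.2)·(-2.2) + (2.8)·(2.8) + (1.8)·(1.8) + (-3.2)·(-3.2) + (0.8)·(0.8)) / 4 = 26.8/4 = 6.7
  S[X_2,X_3] = ((-2.2)·(1) + (2.8)·(-2) + (1.8)·(-2) + (-3.2)·(2) + (0.8)·(1)) / 4 = -17/4 = -4.25
  S[X_3,X_3] = ((1)·(1) + (-2)·(-2) + (-2)·(-2) + (2)·(2) + (1)·(1)) / 4 = 14/4 = 3.5

S is symmetric (S[j,i] = S[i,j]). Assembling:

S = [[7.2, 3.2, 0],
 [3.2, 6.7, -4.25],
 [0, -4.25, 3.5]]


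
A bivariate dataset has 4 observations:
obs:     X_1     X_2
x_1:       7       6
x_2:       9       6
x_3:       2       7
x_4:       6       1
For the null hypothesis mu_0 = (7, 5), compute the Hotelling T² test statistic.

Step 1 — sample mean vector:
  mean(X_1) = (7 + 9 + 2 + 6) / 4 = 24/4 = 6
  mean(X_2) = (6 + 6 + 7 + 1) / 4 = 20/4 = 5
  x̄ = (6, 5),  deviation x̄ - mu_0 = (6, 5) - (7, 5) = (-1, 0).

Step 2 — sample covariance matrix, S[i,j] = (1/(n-1)) · Σ_k (x_{k,i} - mean_i) · (x_{k,j} - mean_j), divisor n-1 = 3:
  S[X_1,X_1] = ((1)·(1) + (3)·(3) + (-4)·(-4) + (0)·(0)) / 3 = 26/3 = 8.6667
  S[X_1,X_2] = ((1)·(1) + (3)·(1) + (-4)·(2) + (0)·(-4)) / 3 = -4/3 = -1.3333
  S[X_2,X_2] = ((1)·(1) + (1)·(1) + (2)·(2) + (-4)·(-4)) / 3 = 22/3 = 7.3333
  S = [[8.6667, -1.3333],
 [-1.3333, 7.3333]].

Step 3 — invert S. det(S) = 8.6667·7.3333 - (-1.3333)² = 61.7778.
  S^{-1} = (1/det) · [[d, -b], [-b, a]] = [[0.1187, 0.0216],
 [0.0216, 0.1403]].

Step 4 — quadratic form (x̄ - mu_0)^T · S^{-1} · (x̄ - mu_0):
  S^{-1} · (x̄ - mu_0) = (-0.1187, -0.0216),
  (x̄ - mu_0)^T · [...] = (-1)·(-0.1187) + (0)·(-0.0216) = 0.1187.

Step 5 — scale by n: T² = 4 · 0.1187 = 0.4748.

T² ≈ 0.4748


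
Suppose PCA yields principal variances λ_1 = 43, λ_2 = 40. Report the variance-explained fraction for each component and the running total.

Step 1 — total variance = trace(Sigma) = Σ λ_i = 43 + 40 = 83.

Step 2 — fraction explained by component i = λ_i / Σ λ:
  PC1: 43/83 = 0.5181
  PC2: 40/83 = 0.4819

Step 3 — cumulative fraction after k components = (λ_1 + ... + λ_k) / Σ λ:
  k = 1: 43/83 = 0.5181
  k = 2: (43 + 40)/83 = 83/83 = 1

Summary (fraction, with percent):

explained: PC1 0.5181 (51.81%), PC2 0.4819 (48.19%);  cumulative: 0.5181, 1


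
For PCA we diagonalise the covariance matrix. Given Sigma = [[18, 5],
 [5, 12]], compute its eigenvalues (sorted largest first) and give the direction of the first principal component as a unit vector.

Step 1 — characteristic polynomial of 2×2 Sigma:
  det(Sigma - λI) = λ² - trace · λ + det = 0.
  trace = 18 + 12 = 30, det = 18·12 - (5)² = 191.
Step 2 — discriminant:
  Δ = trace² - 4·det = 900 - 764 = 136.
Step 3 — eigenvalues:
  λ = (trace ± √Δ)/2 = (30 ± 11.6619)/2,
  λ_1 = 20.831,  λ_2 = 9.169.

Step 4 — unit eigenvector for λ_1: solve (Sigma - λ_1 I)v = 0. First row:
  (18 - 20.831)·v_x + (5)·v_y = 0, i.e. (-2.831)·v_x + (5)·v_y = 0,
  so v ∝ (b, λ_1 - a) = (5, 2.831) = u.
  ||u|| = √((5)² + (2.831)²) = √(33.0143) ≈ 5.7458,
  v_1 = u/||u|| ≈ (0.8702, 0.4927) (||v_1|| = 1).

λ_1 = 20.831,  λ_2 = 9.169;  v_1 ≈ (0.8702, 0.4927)


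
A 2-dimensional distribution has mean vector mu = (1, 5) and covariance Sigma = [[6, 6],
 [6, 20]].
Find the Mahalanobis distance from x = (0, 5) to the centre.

Step 1 — centre the observation: (x - mu) = (-1, 0).

Step 2 — invert Sigma. det(Sigma) = 6·20 - (6)² = 84.
  Sigma^{-1} = (1/det) · [[d, -b], [-b, a]] = [[0.2381, -0.0714],
 [-0.0714, 0.0714]].

Step 3 — form the quadratic (x - mu)^T · Sigma^{-1} · (x - mu):
  Sigma^{-1} · (x - mu) = (-0.2381, 0.0714).
  (x - mu)^T · [Sigma^{-1} · (x - mu)] = (-1)·(-0.2381) + (0)·(0.0714) = 0.2381.

Step 4 — take square root: d = √(0.2381) ≈ 0.488.

d(x, mu) = √(0.2381) ≈ 0.488


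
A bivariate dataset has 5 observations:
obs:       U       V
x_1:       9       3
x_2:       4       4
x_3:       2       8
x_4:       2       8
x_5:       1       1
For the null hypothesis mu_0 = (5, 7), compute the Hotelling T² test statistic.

Step 1 — sample mean vector:
  mean(U) = (9 + 4 + 2 + 2 + 1) / 5 = 18/5 = 3.6
  mean(V) = (3 + 4 + 8 + 8 + 1) / 5 = 24/5 = 4.8
  x̄ = (3.6, 4.8),  deviation x̄ - mu_0 = (3.6, 4.8) - (5, 7) = (-1.4, -2.2).

Step 2 — sample covariance matrix, S[i,j] = (1/(n-1)) · Σ_k (x_{k,i} - mean_i) · (x_{k,j} - mean_j), divisor n-1 = 4:
  S[U,U] = ((5.4)·(5.4) + (0.4)·(0.4) + (-1.6)·(-1.6) + (-1.6)·(-1.6) + (-2.6)·(-2.6)) / 4 = 41.2/4 = 10.3
  S[U,V] = ((5.4)·(-1.8) + (0.4)·(-0.8) + (-1.6)·(3.2) + (-1.6)·(3.2) + (-2.6)·(-3.8)) / 4 = -10.4/4 = -2.6
  S[V,V] = ((-1.8)·(-1.8) + (-0.8)·(-0.8) + (3.2)·(3.2) + (3.2)·(3.2) + (-3.8)·(-3.8)) / 4 = 38.8/4 = 9.7
  S = [[10.3, -2.6],
 [-2.6, 9.7]].

Step 3 — invert S. det(S) = 10.3·9.7 - (-2.6)² = 93.15.
  S^{-1} = (1/det) · [[d, -b], [-b, a]] = [[0.1041, 0.0279],
 [0.0279, 0.1106]].

Step 4 — quadratic form (x̄ - mu_0)^T · S^{-1} · (x̄ - mu_0):
  S^{-1} · (x̄ - mu_0) = (-0.2072, -0.2823),
  (x̄ - mu_0)^T · [...] = (-1.4)·(-0.2072) + (-2.2)·(-0.2823) = 0.9112.

Step 5 — scale by n: T² = 5 · 0.9112 = 4.5561.

T² ≈ 4.5561


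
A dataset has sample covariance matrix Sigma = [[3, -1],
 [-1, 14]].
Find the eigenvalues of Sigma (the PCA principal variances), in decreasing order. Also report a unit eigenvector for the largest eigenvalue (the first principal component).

Step 1 — characteristic polynomial of 2×2 Sigma:
  det(Sigma - λI) = λ² - trace · λ + det = 0.
  trace = 3 + 14 = 17, det = 3·14 - (-1)² = 41.
Step 2 — discriminant:
  Δ = trace² - 4·det = 289 - 164 = 125.
Step 3 — eigenvalues:
  λ = (trace ± √Δ)/2 = (17 ± 11.1803)/2,
  λ_1 = 14.0902,  λ_2 = 2.9098.

Step 4 — unit eigenvector for λ_1: solve (Sigma - λ_1 I)v = 0. First row:
  (3 - 14.0902)·v_x + (-1)·v_y = 0, i.e. (-11.0902)·v_x + (-1)·v_y = 0,
  so v ∝ (b, λ_1 - a) = (-1, 11.0902); multiply by -1 so the first entry is positive: u = (1, -11.0902).
  ||u|| = √((1)² + (-11.0902)²) = √(123.9919) ≈ 11.1352,
  v_1 = u/||u|| ≈ (0.0898, -0.996) (||v_1|| = 1).

λ_1 = 14.0902,  λ_2 = 2.9098;  v_1 ≈ (0.0898, -0.996)


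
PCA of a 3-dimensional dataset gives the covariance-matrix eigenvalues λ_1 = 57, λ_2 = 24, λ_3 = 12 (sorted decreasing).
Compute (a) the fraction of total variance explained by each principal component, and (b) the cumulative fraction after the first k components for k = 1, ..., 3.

Step 1 — total variance = trace(Sigma) = Σ λ_i = 57 + 24 + 12 = 93.

Step 2 — fraction explained by component i = λ_i / Σ λ:
  PC1: 57/93 = 0.6129
  PC2: 24/93 = 0.2581
  PC3: 12/93 = 0.129

Step 3 — cumulative fraction after k components = (λ_1 + ... + λ_k) / Σ λ:
  k = 1: 57/93 = 0.6129
  k = 2: (57 + 24)/93 = 81/93 = 0.871
  k = 3: (57 + 24 + 12)/93 = 93/93 = 1

Summary (fraction, with percent):

explained: PC1 0.6129 (61.29%), PC2 0.2581 (25.81%), PC3 0.129 (12.9%);  cumulative: 0.6129, 0.871, 1


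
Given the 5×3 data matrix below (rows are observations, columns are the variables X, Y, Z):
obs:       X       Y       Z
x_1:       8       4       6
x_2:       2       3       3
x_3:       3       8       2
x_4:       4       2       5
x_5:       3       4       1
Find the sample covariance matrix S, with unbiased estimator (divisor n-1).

Step 1 — column means:
  mean(X) = (8 + 2 + 3 + 4 + 3) / 5 = 20/5 = 4
  mean(Y) = (4 + 3 + 8 + 2 + 4) / 5 = 21/5 = 4.2
  mean(Z) = (6 + 3 + 2 + 5 + 1) / 5 = 17/5 = 3.4

Step 2 — sample covariance S[i,j] = (1/(n-1)) · Σ_k (x_{k,i} - mean_i) · (x_{k,j} - mean_j), with n-1 = 4.
  S[X,X] = ((4)·(4) + (-2)·(-2) + (-1)·(-1) + (0)·(0) + (-1)·(-1)) / 4 = 22/4 = 5.5
  S[X,Y] = ((4)·(-0.2) + (-2)·(-1.2) + (-1)·(3.8) + (0)·(-2.2) + (-1)·(-0.2)) / 4 = -2/4 = -0.5
  S[X,Z] = ((4)·(2.6) + (-2)·(-0.4) + (-1)·(-1.4) + (0)·(1.6) + (-1)·(-2.4)) / 4 = 15/4 = 3.75
  S[Y,Y] = ((-0.2)·(-0.2) + (-1.2)·(-1.2) + (3.8)·(3.8) + (-2.2)·(-2.2) + (-0.2)·(-0.2)) / 4 = 20.8/4 = 5.2
  S[Y,Z] = ((-0.2)·(2.6) + (-1.2)·(-0.4) + (3.8)·(-1.4) + (-2.2)·(1.6) + (-0.2)·(-2.4)) / 4 = -8.4/4 = -2.1
  S[Z,Z] = ((2.6)·(2.6) + (-0.4)·(-0.4) + (-1.4)·(-1.4) + (1.6)·(1.6) + (-2.4)·(-2.4)) / 4 = 17.2/4 = 4.3

S is symmetric (S[j,i] = S[i,j]). Assembling:

S = [[5.5, -0.5, 3.75],
 [-0.5, 5.2, -2.1],
 [3.75, -2.1, 4.3]]


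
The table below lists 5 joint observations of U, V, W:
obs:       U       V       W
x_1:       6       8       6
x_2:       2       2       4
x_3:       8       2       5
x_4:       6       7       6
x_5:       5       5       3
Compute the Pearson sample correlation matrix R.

Step 1 — column means:
  mean(U) = (6 + 2 + 8 + 6 + 5) / 5 = 27/5 = 5.4
  mean(V) = (8 + 2 + 2 + 7 + 5) / 5 = 24/5 = 4.8
  mean(W) = (6 + 4 + 5 + 6 + 3) / 5 = 24/5 = 4.8

Step 2 — sample variances and covariances s[i,j] = (1/(n-1)) · Σ_k (x_{k,i} - mean_i) · (x_{k,j} - mean_j), with n-1 = 4:
  s[U,U] = ((0.6)·(0.6) + (-3.4)·(-3.4) + (2.6)·(2.6) + (0.6)·(0.6) + (-0.4)·(-0.4)) / 4 = 19.2/4 = 4.8
  s[U,V] = ((0.6)·(3.2) + (-3.4)·(-2.8) + (2.6)·(-2.8) + (0.6)·(2.2) + (-0.4)·(0.2)) / 4 = 5.4/4 = 1.35
  s[U,W] = ((0.6)·(1.2) + (-3.4)·(-0.8) + (2.6)·(0.2) + (0.6)·(1.2) + (-0.4)·(-1.8)) / 4 = 5.4/4 = 1.35
  s[V,V] = ((3.2)·(3.2) + (-2.8)·(-2.8) + (-2.8)·(-2.8) + (2.2)·(2.2) + (0.2)·(0.2)) / 4 = 30.8/4 = 7.7
  s[V,W] = ((3.2)·(1.2) + (-2.8)·(-0.8) + (-2.8)·(0.2) + (2.2)·(1.2) + (0.2)·(-1.8)) / 4 = 7.8/4 = 1.95
  s[W,W] = ((1.2)·(1.2) + (-0.8)·(-0.8) + (0.2)·(0.2) + (1.2)·(1.2) + (-1.8)·(-1.8)) / 4 = 6.8/4 = 1.7
  Sample standard deviations s_i = √(s[i,i]):
  s(U) = √(4.8) = 2.1909
  s(V) = √(7.7) = 2.7749
  s(W) = √(1.7) = 1.3038

Step 3 — r_{ij} = s_{ij} / (s_i · s_j):
  r[U,U] = 1 (diagonal).
  r[U,V] = 1.35 / (2.1909 · 2.7749) = 1.35 / 6.0795 = 0.2221
  r[U,W] = 1.35 / (2.1909 · 1.3038) = 1.35 / 2.8566 = 0.4726
  r[V,V] = 1 (diagonal).
  r[V,W] = 1.95 / (2.7749 · 1.3038) = 1.95 / 3.618 = 0.539
  r[W,W] = 1 (diagonal).

R is symmetric with unit diagonal. Assembling:

R = [[1, 0.2221, 0.4726],
 [0.2221, 1, 0.539],
 [0.4726, 0.539, 1]]


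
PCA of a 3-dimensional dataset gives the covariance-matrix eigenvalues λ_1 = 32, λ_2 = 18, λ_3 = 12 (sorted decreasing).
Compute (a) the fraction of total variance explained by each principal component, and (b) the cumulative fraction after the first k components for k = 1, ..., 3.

Step 1 — total variance = trace(Sigma) = Σ λ_i = 32 + 18 + 12 = 62.

Step 2 — fraction explained by component i = λ_i / Σ λ:
  PC1: 32/62 = 0.5161
  PC2: 18/62 = 0.2903
  PC3: 12/62 = 0.1935

Step 3 — cumulative fraction after k components = (λ_1 + ... + λ_k) / Σ λ:
  k = 1: 32/62 = 0.5161
  k = 2: (32 + 18)/62 = 50/62 = 0.8065
  k = 3: (32 + 18 + 12)/62 = 62/62 = 1

Summary (fraction, with percent):

explained: PC1 0.5161 (51.61%), PC2 0.2903 (29.03%), PC3 0.1935 (19.35%);  cumulative: 0.5161, 0.8065, 1


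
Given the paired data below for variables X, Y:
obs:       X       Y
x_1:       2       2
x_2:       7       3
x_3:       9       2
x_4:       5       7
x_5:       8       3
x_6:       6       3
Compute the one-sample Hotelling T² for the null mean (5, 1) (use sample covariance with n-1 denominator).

Step 1 — sample mean vector:
  mean(X) = (2 + 7 + 9 + 5 + 8 + 6) / 6 = 37/6 = 6.1667
  mean(Y) = (2 + 3 + 2 + 7 + 3 + 3) / 6 = 20/6 = 3.3333
  x̄ = (6.1667, 3.3333),  deviation x̄ - mu_0 = (6.1667, 3.3333) - (5, 1) = (1.1667, 2.3333).

Step 2 — sample covariance matrix, S[i,j] = (1/(n-1)) · Σ_k (x_{k,i} - mean_i) · (x_{k,j} - mean_j), divisor n-1 = 5:
  S[X,X] = ((-4.1667)·(-4.1667) + (0.8333)·(0.8333) + (2.8333)·(2.8333) + (-1.1667)·(-1.1667) + (1.8333)·(1.8333) + (-0.1667)·(-0.1667)) / 5 = 30.8333/5 = 6.1667
  S[X,Y] = ((-4.1667)·(-1.3333) + (0.8333)·(-0.3333) + (2.8333)·(-1.3333) + (-1.1667)·(3.6667) + (1.8333)·(-0.3333) + (-0.1667)·(-0.3333)) / 5 = -3.3333/5 = -0.6667
  S[Y,Y] = ((-1.3333)·(-1.3333) + (-0.3333)·(-0.3333) + (-1.3333)·(-1.3333) + (3.6667)·(3.6667) + (-0.3333)·(-0.3333) + (-0.3333)·(-0.3333)) / 5 = 17.3333/5 = 3.4667
  S = [[6.1667, -0.6667],
 [-0.6667, 3.4667]].

Step 3 — invert S. det(S) = 6.1667·3.4667 - (-0.6667)² = 20.9333.
  S^{-1} = (1/det) · [[d, -b], [-b, a]] = [[0.1656, 0.0318],
 [0.0318, 0.2946]].

Step 4 — quadratic form (x̄ - mu_0)^T · S^{-1} · (x̄ - mu_0):
  S^{-1} · (x̄ - mu_0) = (0.2675, 0.7245),
  (x̄ - mu_0)^T · [...] = (1.1667)·(0.2675) + (2.3333)·(0.7245) = 2.0027.

Step 5 — scale by n: T² = 6 · 2.0027 = 12.0159.

T² ≈ 12.0159


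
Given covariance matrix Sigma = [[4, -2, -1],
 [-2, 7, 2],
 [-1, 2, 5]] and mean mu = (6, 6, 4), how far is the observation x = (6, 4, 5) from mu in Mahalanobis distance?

Step 1 — centre the observation: (x - mu) = (0, -2, 1).

Step 2 — invert Sigma (cofactor / det for 3×3, or solve directly):
  Sigma^{-1} = [[0.2952, 0.0762, 0.0286],
 [0.0762, 0.181, -0.0571],
 [0.0286, -0.0571, 0.2286]].

Step 3 — form the quadratic (x - mu)^T · Sigma^{-1} · (x - mu):
  Sigma^{-1} · (x - mu) = (-0.1238, -0.419, 0.3429).
  (x - mu)^T · [Sigma^{-1} · (x - mu)] = (0)·(-0.1238) + (-2)·(-0.419) + (1)·(0.3429) = 1.181.

Step 4 — take square root: d = √(1.181) ≈ 1.0867.

d(x, mu) = √(1.181) ≈ 1.0867


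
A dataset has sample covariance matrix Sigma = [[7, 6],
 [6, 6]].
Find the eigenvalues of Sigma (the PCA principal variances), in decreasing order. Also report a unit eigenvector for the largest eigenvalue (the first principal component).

Step 1 — characteristic polynomial of 2×2 Sigma:
  det(Sigma - λI) = λ² - trace · λ + det = 0.
  trace = 7 + 6 = 13, det = 7·6 - (6)² = 6.
Step 2 — discriminant:
  Δ = trace² - 4·det = 169 - 24 = 145.
Step 3 — eigenvalues:
  λ = (trace ± √Δ)/2 = (13 ± 12.0416)/2,
  λ_1 = 12.5208,  λ_2 = 0.4792.

Step 4 — unit eigenvector for λ_1: solve (Sigma - λ_1 I)v = 0. First row:
  (7 - 12.5208)·v_x + (6)·v_y = 0, i.e. (-5.5208)·v_x + (6)·v_y = 0,
  so v ∝ (b, λ_1 - a) = (6, 5.5208) = u.
  ||u|| = √((6)² + (5.5208)²) = √(66.4792) ≈ 8.1535,
  v_1 = u/||u|| ≈ (0.7359, 0.6771) (||v_1|| = 1).

λ_1 = 12.5208,  λ_2 = 0.4792;  v_1 ≈ (0.7359, 0.6771)


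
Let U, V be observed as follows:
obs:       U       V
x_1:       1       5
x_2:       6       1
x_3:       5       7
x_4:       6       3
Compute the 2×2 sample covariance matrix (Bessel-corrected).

Step 1 — column means:
  mean(U) = (1 + 6 + 5 + 6) / 4 = 18/4 = 4.5
  mean(V) = (5 + 1 + 7 + 3) / 4 = 16/4 = 4

Step 2 — sample covariance S[i,j] = (1/(n-1)) · Σ_k (x_{k,i} - mean_i) · (x_{k,j} - mean_j), with n-1 = 3.
  S[U,U] = ((-3.5)·(-3.5) + (1.5)·(1.5) + (0.5)·(0.5) + (1.5)·(1.5)) / 3 = 17/3 = 5.6667
  S[U,V] = ((-3.5)·(1) + (1.5)·(-3) + (0.5)·(3) + (1.5)·(-1)) / 3 = -8/3 = -2.6667
  S[V,V] = ((1)·(1) + (-3)·(-3) + (3)·(3) + (-1)·(-1)) / 3 = 20/3 = 6.6667

S is symmetric (S[j,i] = S[i,j]). Assembling:

S = [[5.6667, -2.6667],
 [-2.6667, 6.6667]]


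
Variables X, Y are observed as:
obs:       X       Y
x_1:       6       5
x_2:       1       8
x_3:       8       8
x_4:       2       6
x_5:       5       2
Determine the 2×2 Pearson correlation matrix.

Step 1 — column means:
  mean(X) = (6 + 1 + 8 + 2 + 5) / 5 = 22/5 = 4.4
  mean(Y) = (5 + 8 + 8 + 6 + 2) / 5 = 29/5 = 5.8

Step 2 — sample variances and covariances s[i,j] = (1/(n-1)) · Σ_k (x_{k,i} - mean_i) · (x_{k,j} - mean_j), with n-1 = 4:
  s[X,X] = ((1.6)·(1.6) + (-3.4)·(-3.4) + (3.6)·(3.6) + (-2.4)·(-2.4) + (0.6)·(0.6)) / 4 = 33.2/4 = 8.3
  s[X,Y] = ((1.6)·(-0.8) + (-3.4)·(2.2) + (3.6)·(2.2) + (-2.4)·(0.2) + (0.6)·(-3.8)) / 4 = -3.6/4 = -0.9
  s[Y,Y] = ((-0.8)·(-0.8) + (2.2)·(2.2) + (2.2)·(2.2) + (0.2)·(0.2) + (-3.8)·(-3.8)) / 4 = 24.8/4 = 6.2
  Sample standard deviations s_i = √(s[i,i]):
  s(X) = √(8.3) = 2.881
  s(Y) = √(6.2) = 2.49

Step 3 — r_{ij} = s_{ij} / (s_i · s_j):
  r[X,X] = 1 (diagonal).
  r[X,Y] = -0.9 / (2.881 · 2.49) = -0.9 / 7.1736 = -0.1255
  r[Y,Y] = 1 (diagonal).

R is symmetric with unit diagonal. Assembling:

R = [[1, -0.1255],
 [-0.1255, 1]]


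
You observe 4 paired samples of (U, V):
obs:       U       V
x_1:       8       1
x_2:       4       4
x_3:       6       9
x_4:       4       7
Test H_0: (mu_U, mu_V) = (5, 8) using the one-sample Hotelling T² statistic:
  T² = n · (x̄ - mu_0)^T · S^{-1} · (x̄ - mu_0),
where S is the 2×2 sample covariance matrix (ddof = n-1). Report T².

Step 1 — sample mean vector:
  mean(U) = (8 + 4 + 6 + 4) / 4 = 22/4 = 5.5
  mean(V) = (1 + 4 + 9 + 7) / 4 = 21/4 = 5.25
  x̄ = (5.5, 5.25),  deviation x̄ - mu_0 = (5.5, 5.25) - (5, 8) = (0.5, -2.75).

Step 2 — sample covariance matrix, S[i,j] = (1/(n-1)) · Σ_k (x_{k,i} - mean_i) · (x_{k,j} - mean_j), divisor n-1 = 3:
  S[U,U] = ((2.5)·(2.5) + (-1.5)·(-1.5) + (0.5)·(0.5) + (-1.5)·(-1.5)) / 3 = 11/3 = 3.6667
  S[U,V] = ((2.5)·(-4.25) + (-1.5)·(-1.25) + (0.5)·(3.75) + (-1.5)·(1.75)) / 3 = -9.5/3 = -3.1667
  S[V,V] = ((-4.25)·(-4.25) + (-1.25)·(-1.25) + (3.75)·(3.75) + (1.75)·(1.75)) / 3 = 36.75/3 = 12.25
  S = [[3.6667, -3.1667],
 [-3.1667, 12.25]].

Step 3 — invert S. det(S) = 3.6667·12.25 - (-3.1667)² = 34.8889.
  S^{-1} = (1/det) · [[d, -b], [-b, a]] = [[0.3511, 0.0908],
 [0.0908, 0.1051]].

Step 4 — quadratic form (x̄ - mu_0)^T · S^{-1} · (x̄ - mu_0):
  S^{-1} · (x̄ - mu_0) = (-0.074, -0.2436),
  (x̄ - mu_0)^T · [...] = (0.5)·(-0.074) + (-2.75)·(-0.2436) = 0.633.

Step 5 — scale by n: T² = 4 · 0.633 = 2.5318.

T² ≈ 2.5318


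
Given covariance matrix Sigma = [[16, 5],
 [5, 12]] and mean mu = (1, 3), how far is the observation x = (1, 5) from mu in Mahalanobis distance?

Step 1 — centre the observation: (x - mu) = (0, 2).

Step 2 — invert Sigma. det(Sigma) = 16·12 - (5)² = 167.
  Sigma^{-1} = (1/det) · [[d, -b], [-b, a]] = [[0.0719, -0.0299],
 [-0.0299, 0.0958]].

Step 3 — form the quadratic (x - mu)^T · Sigma^{-1} · (x - mu):
  Sigma^{-1} · (x - mu) = (-0.0599, 0.1916).
  (x - mu)^T · [Sigma^{-1} · (x - mu)] = (0)·(-0.0599) + (2)·(0.1916) = 0.3832.

Step 4 — take square root: d = √(0.3832) ≈ 0.6191.

d(x, mu) = √(0.3832) ≈ 0.6191


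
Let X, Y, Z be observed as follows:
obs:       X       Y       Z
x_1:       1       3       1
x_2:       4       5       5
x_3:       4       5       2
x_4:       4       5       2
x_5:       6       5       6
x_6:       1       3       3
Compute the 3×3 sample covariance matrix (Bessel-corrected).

Step 1 — column means:
  mean(X) = (1 + 4 + 4 + 4 + 6 + 1) / 6 = 20/6 = 3.3333
  mean(Y) = (3 + 5 + 5 + 5 + 5 + 3) / 6 = 26/6 = 4.3333
  mean(Z) = (1 + 5 + 2 + 2 + 6 + 3) / 6 = 19/6 = 3.1667

Step 2 — sample covariance S[i,j] = (1/(n-1)) · Σ_k (x_{k,i} - mean_i) · (x_{k,j} - mean_j), with n-1 = 5.
  S[X,X] = ((-2.3333)·(-2.3333) + (0.6667)·(0.6667) + (0.6667)·(0.6667) + (0.6667)·(0.6667) + (2.6667)·(2.6667) + (-2.3333)·(-2.3333)) / 5 = 19.3333/5 = 3.8667
  S[X,Y] = ((-2.3333)·(-1.3333) + (0.6667)·(0.6667) + (0.6667)·(0.6667) + (0.6667)·(0.6667) + (2.6667)·(0.6667) + (-2.3333)·(-1.3333)) / 5 = 9.3333/5 = 1.8667
  S[X,Z] = ((-2.3333)·(-2.1667) + (0.6667)·(1.8333) + (0.6667)·(-1.1667) + (0.6667)·(-1.1667) + (2.6667)·(2.8333) + (-2.3333)·(-0.1667)) / 5 = 12.6667/5 = 2.5333
  S[Y,Y] = ((-1.3333)·(-1.3333) + (0.6667)·(0.6667) + (0.6667)·(0.6667) + (0.6667)·(0.6667) + (0.6667)·(0.6667) + (-1.3333)·(-1.3333)) / 5 = 5.3333/5 = 1.0667
  S[Y,Z] = ((-1.3333)·(-2.1667) + (0.6667)·(1.8333) + (0.6667)·(-1.1667) + (0.6667)·(-1.1667) + (0.6667)·(2.8333) + (-1.3333)·(-0.1667)) / 5 = 4.6667/5 = 0.9333
  S[Z,Z] = ((-2.1667)·(-2.1667) + (1.8333)·(1.8333) + (-1.1667)·(-1.1667) + (-1.1667)·(-1.1667) + (2.8333)·(2.8333) + (-0.1667)·(-0.1667)) / 5 = 18.8333/5 = 3.7667

S is symmetric (S[j,i] = S[i,j]). Assembling:

S = [[3.8667, 1.8667, 2.5333],
 [1.8667, 1.0667, 0.9333],
 [2.5333, 0.9333, 3.7667]]


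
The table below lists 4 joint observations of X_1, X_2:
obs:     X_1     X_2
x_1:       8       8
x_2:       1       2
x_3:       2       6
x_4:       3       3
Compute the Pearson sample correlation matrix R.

Step 1 — column means:
  mean(X_1) = (8 + 1 + 2 + 3) / 4 = 14/4 = 3.5
  mean(X_2) = (8 + 2 + 6 + 3) / 4 = 19/4 = 4.75

Step 2 — sample variances and covariances s[i,j] = (1/(n-1)) · Σ_k (x_{k,i} - mean_i) · (x_{k,j} - mean_j), with n-1 = 3:
  s[X_1,X_1] = ((4.5)·(4.5) + (-2.5)·(-2.5) + (-1.5)·(-1.5) + (-0.5)·(-0.5)) / 3 = 29/3 = 9.6667
  s[X_1,X_2] = ((4.5)·(3.25) + (-2.5)·(-2.75) + (-1.5)·(1.25) + (-0.5)·(-1.75)) / 3 = 20.5/3 = 6.8333
  s[X_2,X_2] = ((3.25)·(3.25) + (-2.75)·(-2.75) + (1.25)·(1.25) + (-1.75)·(-1.75)) / 3 = 22.75/3 = 7.5833
  Sample standard deviations s_i = √(s[i,i]):
  s(X_1) = √(9.6667) = 3.1091
  s(X_2) = √(7.5833) = 2.7538

Step 3 — r_{ij} = s_{ij} / (s_i · s_j):
  r[X_1,X_1] = 1 (diagonal).
  r[X_1,X_2] = 6.8333 / (3.1091 · 2.7538) = 6.8333 / 8.5619 = 0.7981
  r[X_2,X_2] = 1 (diagonal).

R is symmetric with unit diagonal. Assembling:

R = [[1, 0.7981],
 [0.7981, 1]]


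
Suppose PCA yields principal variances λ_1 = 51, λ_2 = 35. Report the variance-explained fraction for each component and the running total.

Step 1 — total variance = trace(Sigma) = Σ λ_i = 51 + 35 = 86.

Step 2 — fraction explained by component i = λ_i / Σ λ:
  PC1: 51/86 = 0.593
  PC2: 35/86 = 0.407

Step 3 — cumulative fraction after k components = (λ_1 + ... + λ_k) / Σ λ:
  k = 1: 51/86 = 0.593
  k = 2: (51 + 35)/86 = 86/86 = 1

Summary (fraction, with percent):

explained: PC1 0.593 (59.3%), PC2 0.407 (40.7%);  cumulative: 0.593, 1
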